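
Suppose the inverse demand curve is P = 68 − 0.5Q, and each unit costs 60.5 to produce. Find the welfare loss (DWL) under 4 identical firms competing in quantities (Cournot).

Perfect competition: P = MC = 60.5, so 68 − 0.5Q = 60.5 and Q = 15.
With 4 symmetric Cournot firms, each firm's FOC gives 68 − 2.5q = 60.5, so q = 3, Q = 4·3 = 12, and P = 62.
DWL is the triangle between Q = 12 and Q = 15: ½·(15 − 12)·(62 − 60.5) = 2.25.

DWL = 2.25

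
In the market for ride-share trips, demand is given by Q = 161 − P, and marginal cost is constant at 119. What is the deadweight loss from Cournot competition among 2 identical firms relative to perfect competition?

DWL = 98

Inverting demand: P = 161 − Q.
Competitive firms price at marginal cost: P = 119, giving Q = 42.
With 2 symmetric Cournot firms, each firm's FOC gives 161 − 3q = 119, so q = 14, Q = 2·14 = 28, and P = 133.
DWL is the triangle between Q = 28 and Q = 42: ½·(42 − 28)·(133 − 119) = 98.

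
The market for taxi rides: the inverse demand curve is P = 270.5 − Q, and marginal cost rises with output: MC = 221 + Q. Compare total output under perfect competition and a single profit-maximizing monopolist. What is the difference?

Under competition P = MC: 270.5 − Q = 221 + Q ⇒ Q = 24.75, P = 245.75.
A monopolist chooses Q where MR = MC. MR = 270.5 − 2Q; setting this equal to 221 + Q gives Q = 16.5 and P = 254.
Change in total output: 16.5 − 24.75 = −8.25.

Q falls by 8.25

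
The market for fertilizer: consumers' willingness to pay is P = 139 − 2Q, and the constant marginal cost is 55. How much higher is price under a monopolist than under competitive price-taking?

Competitive firms price at marginal cost: P = 55, giving Q = 42.
A monopolist chooses Q where MR = MC. MR = 139 − 4Q; setting this equal to 55 gives Q = 21 and P = 97.
Change in price: 97 − 55 = 42.

P rises by 42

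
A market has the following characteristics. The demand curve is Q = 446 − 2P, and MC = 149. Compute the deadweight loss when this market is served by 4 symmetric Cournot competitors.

DWL = 219.04

Inverting demand: P = 223 − 0.5Q.
Perfect competition: P = MC = 149, so 223 − 0.5Q = 149 and Q = 148.
In a 4-firm Cournot equilibrium, symmetry and the first-order condition give q = (223 − 149)/(2.5) = 29.6. So Q = 118.4 and P = 163.8.
DWL is the triangle between Q = 118.4 and Q = 148: ½·(148 − 118.4)·(163.8 − 149) = 219.04.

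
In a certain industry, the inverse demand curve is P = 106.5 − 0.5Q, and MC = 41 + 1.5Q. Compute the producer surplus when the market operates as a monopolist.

The monopolist equates marginal revenue to marginal cost: 106.5 − Q = 41 + 1.5Q, so Q = 26.2. From demand, P = 93.4.
PS = P·Q − VC(Q) = 93.4·26.2 − (41·26.2 + ½·1.5·26.2²) = 858.05.

PS = 858.05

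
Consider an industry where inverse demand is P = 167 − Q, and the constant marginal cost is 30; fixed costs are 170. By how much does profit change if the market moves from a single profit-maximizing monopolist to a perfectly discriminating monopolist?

π rises by 4692.25

Monopoly sets MR = MC: 167 − 2Q = 30 ⇒ Q = 68.5, P = 167 − 68.5 = 98.5.
Profit = (98.5 − 30)·68.5 − 170 = 4522.25.
With perfect price discrimination, output is the efficient level Q = 137 (where demand meets MC), but every buyer pays their willingness to pay: CS = 0 and PS = total surplus.
PS equals the full surplus area, 9384.5. Profit = 9384.5 − 170 = 9214.5.
Change in profit: 9214.5 − 4522.25 = 4692.25.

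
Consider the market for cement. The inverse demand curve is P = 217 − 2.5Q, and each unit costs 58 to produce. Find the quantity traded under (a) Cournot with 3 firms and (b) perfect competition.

Cournot: Q = 47.7; Competition: Q = 63.6

Cournot with 3 identical firms: the symmetric best-response condition is 217 − 10q = 58. Each firm produces q = 15.9, total output Q = 47.7, price P = 97.75.
Perfect competition: P = MC = 58, so 217 − 2.5Q = 58 and Q = 63.6.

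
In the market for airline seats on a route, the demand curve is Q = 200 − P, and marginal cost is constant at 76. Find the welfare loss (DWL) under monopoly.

DWL = 1922

Inverting demand: P = 200 − Q.
Competitive firms price at marginal cost: P = 76, giving Q = 124.
Monopoly sets MR = MC: 200 − 2Q = 76 ⇒ Q = 62, P = 200 − 62 = 138.
DWL is the triangle between Q = 62 and Q = 124: ½·(124 − 62)·(138 − 76) = 1922.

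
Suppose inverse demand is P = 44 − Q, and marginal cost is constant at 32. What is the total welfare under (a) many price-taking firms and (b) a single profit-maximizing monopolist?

Competition: TS = 72; Monopoly: TS = 54

Under competition P = MC = 32, so Q = (44 − 32)/1 = 12.
CS = ½·(44 − 32)·12 = 72; PS = (32 − 32)·12 = 0; TS = 72.
The monopolist equates marginal revenue to marginal cost: 44 − 2Q = 32, so Q = 6. From demand, P = 38.
CS = ½·(44 − 38)·6 = 18; PS = (38 − 32)·6 = 36; TS = 54.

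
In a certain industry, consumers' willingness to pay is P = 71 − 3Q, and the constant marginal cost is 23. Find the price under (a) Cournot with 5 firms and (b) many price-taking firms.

In a 5-firm Cournot equilibrium, symmetry and the first-order condition give q = (71 − 23)/(18) = 8/3. So Q = 40/3 and P = 31.
Competitive firms price at marginal cost: P = 23, giving Q = 16.

Cournot: P = 31; Competition: P = 23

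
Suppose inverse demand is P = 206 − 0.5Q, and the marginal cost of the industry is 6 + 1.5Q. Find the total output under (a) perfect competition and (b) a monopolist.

Competition: Q = 100; Monopoly: Q = 80

Under competition P = MC: 206 − 0.5Q = 6 + 1.5Q ⇒ Q = 100, P = 156.
Monopoly sets MR = MC: 206 − Q = 6 + 1.5Q ⇒ Q = 80, P = 206 − 0.5·80 = 166.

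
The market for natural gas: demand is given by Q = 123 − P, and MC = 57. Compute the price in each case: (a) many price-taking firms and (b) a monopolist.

Inverting demand: P = 123 − Q.
Perfect competition: P = MC = 57, so 123 − Q = 57 and Q = 66.
A monopolist chooses Q where MR = MC. MR = 123 − 2Q; setting this equal to 57 gives Q = 33 and P = 90.

Competition: P = 57; Monopoly: P = 90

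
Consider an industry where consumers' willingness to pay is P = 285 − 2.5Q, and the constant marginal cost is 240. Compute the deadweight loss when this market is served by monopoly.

Under competition P = MC = 240, so Q = (285 − 240)/2.5 = 18.
A monopolist chooses Q where MR = MC. MR = 285 − 5Q; setting this equal to 240 gives Q = 9 and P = 262.5.
DWL is the triangle between Q = 9 and Q = 18: ½·(18 − 9)·(262.5 − 240) = 101.25.

DWL = 101.25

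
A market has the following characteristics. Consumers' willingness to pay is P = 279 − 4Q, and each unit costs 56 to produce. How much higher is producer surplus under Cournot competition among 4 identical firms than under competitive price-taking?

PS rises by 1989.16

Perfect competition: P = MC = 56, so 279 − 4Q = 56 and Q = 55.75.
PS = (56 − 56)·55.75 = 0.
In a 4-firm Cournot equilibrium, symmetry and the first-order condition give q = (279 − 56)/(20) = 11.15. So Q = 44.6 and P = 100.6.
PS = (100.6 − 56)·44.6 = 1989.16.
Change in producer surplus: 1989.16 − 0 = 1989.16.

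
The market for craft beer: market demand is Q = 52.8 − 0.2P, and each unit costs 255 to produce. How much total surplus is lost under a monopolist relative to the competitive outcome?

DWL = 2.025

Inverting demand: P = 264 − 5Q.
Perfect competition: P = MC = 255, so 264 − 5Q = 255 and Q = 1.8.
The monopolist equates marginal revenue to marginal cost: 264 − 10Q = 255, so Q = 0.9. From demand, P = 259.5.
DWL is the triangle between Q = 0.9 and Q = 1.8: ½·(1.8 − 0.9)·(259.5 − 255) = 2.025.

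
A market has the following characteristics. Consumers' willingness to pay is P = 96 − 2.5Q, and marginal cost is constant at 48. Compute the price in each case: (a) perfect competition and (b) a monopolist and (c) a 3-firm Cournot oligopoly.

Perfect competition: P = MC = 48, so 96 − 2.5Q = 48 and Q = 19.2.
Monopoly sets MR = MC: 96 − 5Q = 48 ⇒ Q = 9.6, P = 96 − 2.5·9.6 = 72.
Cournot with 3 identical firms: the symmetric best-response condition is 96 − 10q = 48. Each firm produces q = 4.8, total output Q = 14.4, price P = 60.

Competition: P = 48; Monopoly: P = 72; Cournot: P = 60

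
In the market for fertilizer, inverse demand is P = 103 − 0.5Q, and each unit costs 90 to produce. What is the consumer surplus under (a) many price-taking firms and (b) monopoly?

Perfect competition: P = MC = 90, so 103 − 0.5Q = 90 and Q = 26.
CS = ½·(103 − 90)·26 = 169.
A monopolist chooses Q where MR = MC. MR = 103 − Q; setting this equal to 90 gives Q = 13 and P = 96.5.
CS = ½·(103 − 96.5)·13 = 42.25.

Competition: CS = 169; Monopoly: CS = 42.25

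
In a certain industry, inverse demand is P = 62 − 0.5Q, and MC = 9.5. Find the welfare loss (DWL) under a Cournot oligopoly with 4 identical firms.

DWL = 110.25

Under competition P = MC = 9.5, so Q = (62 − 9.5)/0.5 = 105.
With 4 symmetric Cournot firms, each firm's FOC gives 62 − 2.5q = 9.5, so q = 21, Q = 4·21 = 84, and P = 20.
DWL is the triangle between Q = 84 and Q = 105: ½·(105 − 84)·(20 − 9.5) = 110.25.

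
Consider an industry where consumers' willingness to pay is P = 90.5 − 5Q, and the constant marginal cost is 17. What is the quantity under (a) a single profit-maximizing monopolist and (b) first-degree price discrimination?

The monopolist equates marginal revenue to marginal cost: 90.5 − 10Q = 17, so Q = 7.35. From demand, P = 53.75.
With perfect price discrimination, output is the efficient level Q = 14.7 (where demand meets MC), but every buyer pays their willingness to pay: CS = 0 and PS = total surplus.

Monopoly: Q = 7.35; Perfect PD: Q = 14.7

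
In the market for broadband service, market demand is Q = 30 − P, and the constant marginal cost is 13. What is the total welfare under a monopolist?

Inverting demand: P = 30 − Q.
The monopolist equates marginal revenue to marginal cost: 30 − 2Q = 13, so Q = 8.5. From demand, P = 21.5.
CS = ½·(30 − 21.5)·8.5 = 36.125; PS = (21.5 − 13)·8.5 = 72.25; TS = 108.375.

TS = 108.375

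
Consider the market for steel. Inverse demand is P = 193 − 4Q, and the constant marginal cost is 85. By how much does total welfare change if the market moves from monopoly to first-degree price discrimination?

TS rises by 364.5

The monopolist equates marginal revenue to marginal cost: 193 − 8Q = 85, so Q = 13.5. From demand, P = 139.
CS = ½·(193 − 139)·13.5 = 364.5; PS = (139 − 85)·13.5 = 729; TS = 1093.5.
A perfectly discriminating monopolist sells every unit with P(Q) ≥ MC(Q), so output equals the competitive quantity Q = 27. Each buyer pays their reservation price, so CS = 0 and the firm captures all surplus.
TS = 1458 (equal to competitive TS).
Change in total welfare: 1458 − 1093.5 = 364.5.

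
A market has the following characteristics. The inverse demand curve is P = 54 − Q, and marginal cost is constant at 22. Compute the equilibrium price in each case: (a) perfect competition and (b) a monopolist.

Competition: P = 22; Monopoly: P = 38

Under competition P = MC = 22, so Q = (54 − 22)/1 = 32.
A monopolist chooses Q where MR = MC. MR = 54 − 2Q; setting this equal to 22 gives Q = 16 and P = 38.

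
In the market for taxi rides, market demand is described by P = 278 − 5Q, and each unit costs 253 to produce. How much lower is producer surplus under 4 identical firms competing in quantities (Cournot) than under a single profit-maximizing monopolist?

Monopoly sets MR = MC: 278 − 10Q = 253 ⇒ Q = 2.5, P = 278 − 5·2.5 = 265.5.
PS = (265.5 − 253)·2.5 = 31.25.
Cournot with 4 identical firms: the symmetric best-response condition is 278 − 25q = 253. Each firm produces q = 1, total output Q = 4, price P = 258.
PS = (258 − 253)·4 = 20.
Change in producer surplus: 20 − 31.25 = −11.25.

Producer surplus falls by 11.25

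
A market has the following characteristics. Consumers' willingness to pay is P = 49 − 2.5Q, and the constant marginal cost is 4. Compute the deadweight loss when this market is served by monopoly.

DWL = 101.25

Under competition P = MC = 4, so Q = (49 − 4)/2.5 = 18.
The monopolist equates marginal revenue to marginal cost: 49 − 5Q = 4, so Q = 9. From demand, P = 26.5.
DWL is the triangle between Q = 9 and Q = 18: ½·(18 − 9)·(26.5 − 4) = 101.25.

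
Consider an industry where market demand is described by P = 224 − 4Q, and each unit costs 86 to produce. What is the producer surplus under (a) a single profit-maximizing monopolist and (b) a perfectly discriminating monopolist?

Monopoly: PS = 1190.25; Perfect PD: PS = 2380.5

The monopolist equates marginal revenue to marginal cost: 224 − 8Q = 86, so Q = 17.25. From demand, P = 155.
PS = (155 − 86)·17.25 = 1190.25.
A perfectly discriminating monopolist sells every unit with P(Q) ≥ MC(Q), so output equals the competitive quantity Q = 34.5. Each buyer pays their reservation price, so CS = 0 and the firm captures all surplus.
PS = ½·(224 − 86)·34.5 = 2380.5.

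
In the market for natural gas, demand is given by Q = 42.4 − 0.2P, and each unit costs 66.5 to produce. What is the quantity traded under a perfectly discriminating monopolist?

Inverting demand: P = 212 − 5Q.
A perfectly discriminating monopolist sells every unit with P(Q) ≥ MC(Q), so output equals the competitive quantity Q = 29.1. Each buyer pays their reservation price, so CS = 0 and the firm captures all surplus.

Q = 29.1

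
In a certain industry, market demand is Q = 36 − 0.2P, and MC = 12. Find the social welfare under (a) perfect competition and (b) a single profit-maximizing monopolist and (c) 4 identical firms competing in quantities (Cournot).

Competition: TS = 2822.4; Monopoly: TS = 2116.8; Cournot: TS = 2709.504

Inverting demand: P = 180 − 5Q.
Competitive firms price at marginal cost: P = 12, giving Q = 33.6.
CS = ½·(180 − 12)·33.6 = 2822.4; PS = (12 − 12)·33.6 = 0; TS = 2822.4.
A monopolist chooses Q where MR = MC. MR = 180 − 10Q; setting this equal to 12 gives Q = 16.8 and P = 96.
CS = ½·(180 − 96)·16.8 = 705.6; PS = (96 − 12)·16.8 = 1411.2; TS = 2116.8.
In a 4-firm Cournot equilibrium, symmetry and the first-order condition give q = (180 − 12)/(25) = 6.72. So Q = 26.88 and P = 45.6.
CS = ½·(180 − 45.6)·26.88 = 1806.336; PS = (45.6 − 12)·26.88 = 903.168; TS = 2709.504.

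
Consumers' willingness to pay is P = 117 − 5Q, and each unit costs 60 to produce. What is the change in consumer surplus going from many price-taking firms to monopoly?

CS falls by 243.675

Perfect competition: P = MC = 60, so 117 − 5Q = 60 and Q = 11.4.
CS = ½·(117 − 60)·11.4 = 324.9.
Monopoly sets MR = MC: 117 − 10Q = 60 ⇒ Q = 5.7, P = 117 − 5·5.7 = 88.5.
CS = ½·(117 − 88.5)·5.7 = 81.225.
Change in consumer surplus: 81.225 − 324.9 = −243.675.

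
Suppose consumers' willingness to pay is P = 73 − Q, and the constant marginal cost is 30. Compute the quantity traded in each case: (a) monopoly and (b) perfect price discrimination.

Monopoly sets MR = MC: 73 − 2Q = 30 ⇒ Q = 21.5, P = 73 − 21.5 = 51.5.
A perfectly discriminating monopolist sells every unit with P(Q) ≥ MC(Q), so output equals the competitive quantity Q = 43. Each buyer pays their reservation price, so CS = 0 and the firm captures all surplus.

Monopoly: Q = 21.5; Perfect PD: Q = 43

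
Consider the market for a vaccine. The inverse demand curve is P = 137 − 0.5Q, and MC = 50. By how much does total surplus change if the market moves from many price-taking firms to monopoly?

TS falls by 1892.25

Competitive firms price at marginal cost: P = 50, giving Q = 174.
CS = ½·(137 − 50)·174 = 7569; PS = (50 − 50)·174 = 0; TS = 7569.
A monopolist chooses Q where MR = MC. MR = 137 − Q; setting this equal to 50 gives Q = 87 and P = 93.5.
CS = ½·(137 − 93.5)·87 = 1892.25; PS = (93.5 − 50)·87 = 3784.5; TS = 5676.75.
Change in total surplus: 5676.75 − 7569 = −1892.25.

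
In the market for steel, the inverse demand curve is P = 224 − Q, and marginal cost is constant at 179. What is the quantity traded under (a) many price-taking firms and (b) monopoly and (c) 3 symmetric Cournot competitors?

Competition: Q = 45; Monopoly: Q = 22.5; Cournot: Q = 33.75

Competitive firms price at marginal cost: P = 179, giving Q = 45.
A monopolist chooses Q where MR = MC. MR = 224 − 2Q; setting this equal to 179 gives Q = 22.5 and P = 201.5.
With 3 symmetric Cournot firms, each firm's FOC gives 224 − 4q = 179, so q = 11.25, Q = 3·11.25 = 33.75, and P = 190.25.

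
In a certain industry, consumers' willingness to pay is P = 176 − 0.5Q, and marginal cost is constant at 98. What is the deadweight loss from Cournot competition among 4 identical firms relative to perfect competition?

DWL = 243.36

Perfect competition: P = MC = 98, so 176 − 0.5Q = 98 and Q = 156.
Cournot with 4 identical firms: the symmetric best-response condition is 176 − 2.5q = 98. Each firm produces q = 31.2, total output Q = 124.8, price P = 113.6.
DWL is the triangle between Q = 124.8 and Q = 156: ½·(156 − 124.8)·(113.6 − 98) = 243.36.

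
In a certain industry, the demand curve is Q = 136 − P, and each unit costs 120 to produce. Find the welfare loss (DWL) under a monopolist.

Inverting demand: P = 136 − Q.
Perfect competition: P = MC = 120, so 136 − Q = 120 and Q = 16.
Monopoly sets MR = MC: 136 − 2Q = 120 ⇒ Q = 8, P = 136 − 8 = 128.
DWL is the triangle between Q = 8 and Q = 16: ½·(16 − 8)·(128 − 120) = 32.

DWL = 32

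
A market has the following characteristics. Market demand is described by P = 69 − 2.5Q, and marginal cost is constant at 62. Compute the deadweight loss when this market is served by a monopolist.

Perfect competition: P = MC = 62, so 69 − 2.5Q = 62 and Q = 2.8.
Monopoly sets MR = MC: 69 − 5Q = 62 ⇒ Q = 1.4, P = 69 − 2.5·1.4 = 65.5.
DWL is the triangle between Q = 1.4 and Q = 2.8: ½·(2.8 − 1.4)·(65.5 − 62) = 2.45.

DWL = 2.45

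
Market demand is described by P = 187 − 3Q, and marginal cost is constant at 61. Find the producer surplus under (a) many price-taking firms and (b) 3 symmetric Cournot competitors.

Competition: PS = 0; Cournot: PS = 992.25

Competitive firms price at marginal cost: P = 61, giving Q = 42.
PS = (61 − 61)·42 = 0.
Cournot with 3 identical firms: the symmetric best-response condition is 187 − 12q = 61. Each firm produces q = 10.5, total output Q = 31.5, price P = 92.5.
PS = (92.5 − 61)·31.5 = 992.25.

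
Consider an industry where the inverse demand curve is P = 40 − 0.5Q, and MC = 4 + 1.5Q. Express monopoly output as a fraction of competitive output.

Monopoly sets MR = MC: 40 − Q = 4 + 1.5Q ⇒ Q = 14.4, P = 40 − 0.5·14.4 = 32.8.
Under competition P = MC: 40 − 0.5Q = 4 + 1.5Q ⇒ Q = 18, P = 31.
Ratio Q_m/Q_c = 14.4/18 = 0.8.

Q_m/Q_c = 0.8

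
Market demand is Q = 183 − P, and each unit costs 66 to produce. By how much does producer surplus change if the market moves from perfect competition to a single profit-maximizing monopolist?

Inverting demand: P = 183 − Q.
Perfect competition: P = MC = 66, so 183 − Q = 66 and Q = 117.
PS = (66 − 66)·117 = 0.
A monopolist chooses Q where MR = MC. MR = 183 − 2Q; setting this equal to 66 gives Q = 58.5 and P = 124.5.
PS = (124.5 − 66)·58.5 = 3422.25.
Change in producer surplus: 3422.25 − 0 = 3422.25.

PS rises by 3422.25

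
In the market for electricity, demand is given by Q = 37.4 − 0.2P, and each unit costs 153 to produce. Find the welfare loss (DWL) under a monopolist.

DWL = 28.9

Inverting demand: P = 187 − 5Q.
Under competition P = MC = 153, so Q = (187 − 153)/5 = 6.8.
The monopolist equates marginal revenue to marginal cost: 187 − 10Q = 153, so Q = 3.4. From demand, P = 170.
DWL is the triangle between Q = 3.4 and Q = 6.8: ½·(6.8 − 3.4)·(170 − 153) = 28.9.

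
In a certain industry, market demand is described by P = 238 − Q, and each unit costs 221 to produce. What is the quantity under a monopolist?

Q = 8.5

A monopolist chooses Q where MR = MC. MR = 238 − 2Q; setting this equal to 221 gives Q = 8.5 and P = 229.5.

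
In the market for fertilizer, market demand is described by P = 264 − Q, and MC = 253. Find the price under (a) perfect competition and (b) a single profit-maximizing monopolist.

Competitive firms price at marginal cost: P = 253, giving Q = 11.
A monopolist chooses Q where MR = MC. MR = 264 − 2Q; setting this equal to 253 gives Q = 5.5 and P = 258.5.

Competition: P = 253; Monopoly: P = 258.5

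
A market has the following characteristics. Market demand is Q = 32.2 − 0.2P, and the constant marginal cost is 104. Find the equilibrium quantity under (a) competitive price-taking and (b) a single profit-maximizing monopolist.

Inverting demand: P = 161 − 5Q.
Perfect competition: P = MC = 104, so 161 − 5Q = 104 and Q = 11.4.
The monopolist equates marginal revenue to marginal cost: 161 − 10Q = 104, so Q = 5.7. From demand, P = 132.5.

Competition: Q = 11.4; Monopoly: Q = 5.7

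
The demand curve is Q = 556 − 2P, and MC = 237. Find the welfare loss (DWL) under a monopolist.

DWL = 420.25

Inverting demand: P = 278 − 0.5Q.
Under competition P = MC = 237, so Q = (278 − 237)/0.5 = 82.
The monopolist equates marginal revenue to marginal cost: 278 − Q = 237, so Q = 41. From demand, P = 257.5.
DWL is the triangle between Q = 41 and Q = 82: ½·(82 − 41)·(257.5 − 237) = 420.25.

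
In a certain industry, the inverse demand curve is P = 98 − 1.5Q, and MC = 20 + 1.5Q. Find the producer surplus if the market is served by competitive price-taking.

Competitive equilibrium sets price equal to marginal cost: 98 − 1.5Q = 20 + 1.5Q, so Q = 26 and P = 59.
PS = P·Q − VC(Q) = 59·26 − (20·26 + ½·1.5·26²) = 507.

PS = 507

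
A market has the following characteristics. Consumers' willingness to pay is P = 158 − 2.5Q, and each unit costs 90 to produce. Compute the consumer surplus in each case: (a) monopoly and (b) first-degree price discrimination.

Monopoly: CS = 231.2; Perfect PD: CS = 0

A monopolist chooses Q where MR = MC. MR = 158 − 5Q; setting this equal to 90 gives Q = 13.6 and P = 124.
CS = ½·(158 − 124)·13.6 = 231.2.
Under first-degree price discrimination the firm charges each unit its demand price and produces up to where P = MC, i.e. Q = 27.2. Consumer surplus is zero; producer surplus equals total surplus.
CS = 0.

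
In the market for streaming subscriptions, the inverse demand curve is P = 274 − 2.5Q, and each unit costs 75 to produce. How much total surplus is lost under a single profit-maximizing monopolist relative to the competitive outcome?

DWL = 1980.05

Under competition P = MC = 75, so Q = (274 − 75)/2.5 = 79.6.
A monopolist chooses Q where MR = MC. MR = 274 − 5Q; setting this equal to 75 gives Q = 39.8 and P = 174.5.
DWL is the triangle between Q = 39.8 and Q = 79.6: ½·(79.6 − 39.8)·(174.5 − 75) = 1980.05.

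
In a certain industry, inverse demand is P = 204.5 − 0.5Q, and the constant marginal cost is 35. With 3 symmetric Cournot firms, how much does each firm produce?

Cournot with 3 identical firms: the symmetric best-response condition is 204.5 − 2q = 35. Each firm produces q = 84.75, total output Q = 254.25, price P = 77.375.

q_i = 84.75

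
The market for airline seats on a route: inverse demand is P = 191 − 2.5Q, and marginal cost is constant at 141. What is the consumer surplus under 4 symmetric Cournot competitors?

With 4 symmetric Cournot firms, each firm's FOC gives 191 − 12.5q = 141, so q = 4, Q = 4·4 = 16, and P = 151.
CS = ½·(191 − 151)·16 = 320.

CS = 320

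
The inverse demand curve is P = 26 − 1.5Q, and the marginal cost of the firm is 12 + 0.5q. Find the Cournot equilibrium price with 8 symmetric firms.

In a 8-firm Cournot equilibrium, symmetry and the first-order condition give q = (26 − 12)/(14) = 1. So Q = 8 and P = 14.

P = 14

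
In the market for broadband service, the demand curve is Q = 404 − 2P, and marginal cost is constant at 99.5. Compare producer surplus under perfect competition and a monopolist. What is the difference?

Producer surplus rises by 5253.125

Inverting demand: P = 202 − 0.5Q.
Competitive firms price at marginal cost: P = 99.5, giving Q = 205.
PS = (99.5 − 99.5)·205 = 0.
The monopolist equates marginal revenue to marginal cost: 202 − Q = 99.5, so Q = 102.5. From demand, P = 150.75.
PS = (150.75 − 99.5)·102.5 = 5253.125.
Change in producer surplus: 5253.125 − 0 = 5253.125.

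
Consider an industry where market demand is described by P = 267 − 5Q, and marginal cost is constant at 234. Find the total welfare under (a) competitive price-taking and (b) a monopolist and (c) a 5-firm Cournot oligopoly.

Competition: TS = 108.9; Monopoly: TS = 81.675; Cournot: TS = 105.875

Perfect competition: P = MC = 234, so 267 − 5Q = 234 and Q = 6.6.
CS = ½·(267 − 234)·6.6 = 108.9; PS = (234 − 234)·6.6 = 0; TS = 108.9.
The monopolist equates marginal revenue to marginal cost: 267 − 10Q = 234, so Q = 3.3. From demand, P = 250.5.
CS = ½·(267 − 250.5)·3.3 = 27.225; PS = (250.5 − 234)·3.3 = 54.45; TS = 81.675.
Cournot with 5 identical firms: the symmetric best-response condition is 267 − 30q = 234. Each firm produces q = 1.1, total output Q = 5.5, price P = 239.5.
CS = ½·(267 − 239.5)·5.5 = 75.625; PS = (239.5 − 234)·5.5 = 30.25; TS = 105.875.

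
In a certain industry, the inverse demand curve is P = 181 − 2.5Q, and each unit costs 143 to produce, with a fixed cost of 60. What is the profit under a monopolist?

The monopolist equates marginal revenue to marginal cost: 181 − 5Q = 143, so Q = 7.6. From demand, P = 162.
Profit = (162 − 143)·7.6 − 60 = 84.4.

Profit = 84.4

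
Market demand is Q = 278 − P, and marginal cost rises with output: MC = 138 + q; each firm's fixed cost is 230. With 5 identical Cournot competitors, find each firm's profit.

π_i = 370

Inverting demand: P = 278 − Q.
In a 5-firm Cournot equilibrium, symmetry and the first-order condition give q = (278 − 138)/(7) = 20. So Q = 100 and P = 178.
Each firm's profit = 178·20 − (138·20 + ½·1·20²) − 230 = 370.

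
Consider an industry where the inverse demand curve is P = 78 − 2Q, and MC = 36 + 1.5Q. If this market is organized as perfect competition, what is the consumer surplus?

CS = 144

Competitive equilibrium sets price equal to marginal cost: 78 − 2Q = 36 + 1.5Q, so Q = 12 and P = 54.
CS = ½·(78 − 54)·12 = 144.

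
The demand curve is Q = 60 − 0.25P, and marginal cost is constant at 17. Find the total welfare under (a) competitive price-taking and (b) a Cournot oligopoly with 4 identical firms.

Competition: TS = 6216.125; Cournot: TS = 5967.48

Inverting demand: P = 240 − 4Q.
Under competition P = MC = 17, so Q = (240 − 17)/4 = 55.75.
CS = ½·(240 − 17)·55.75 = 6216.125; PS = (17 − 17)·55.75 = 0; TS = 6216.125.
Cournot with 4 identical firms: the symmetric best-response condition is 240 − 20q = 17. Each firm produces q = 11.15, total output Q = 44.6, price P = 61.6.
CS = ½·(240 − 61.6)·44.6 = 3978.32; PS = (61.6 − 17)·44.6 = 1989.16; TS = 5967.48.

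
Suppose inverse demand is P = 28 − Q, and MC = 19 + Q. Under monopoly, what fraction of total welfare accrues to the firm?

The monopolist equates marginal revenue to marginal cost: 28 − 2Q = 19 + Q, so Q = 3. From demand, P = 25.
CS = ½·(28 − 25)·3 = 4.5.
PS = P·Q − VC(Q) = 25·3 − (19·3 + ½·1·3²) = 13.5.
Share captured = PS/TS = 13.5/18 = 0.75.

PS/TS = 0.75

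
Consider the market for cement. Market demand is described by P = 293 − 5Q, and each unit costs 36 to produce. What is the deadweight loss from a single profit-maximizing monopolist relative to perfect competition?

DWL = 1651.225

Under competition P = MC = 36, so Q = (293 − 36)/5 = 51.4.
A monopolist chooses Q where MR = MC. MR = 293 − 10Q; setting this equal to 36 gives Q = 25.7 and P = 164.5.
DWL is the triangle between Q = 25.7 and Q = 51.4: ½·(51.4 − 25.7)·(164.5 − 36) = 1651.225.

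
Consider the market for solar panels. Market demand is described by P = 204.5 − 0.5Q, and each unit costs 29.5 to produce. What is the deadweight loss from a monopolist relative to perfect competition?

DWL = 7656.25

Under competition P = MC = 29.5, so Q = (204.5 − 29.5)/0.5 = 350.
Monopoly sets MR = MC: 204.5 − Q = 29.5 ⇒ Q = 175, P = 204.5 − 0.5·175 = 117.
DWL is the triangle between Q = 175 and Q = 350: ½·(350 − 175)·(117 − 29.5) = 7656.25.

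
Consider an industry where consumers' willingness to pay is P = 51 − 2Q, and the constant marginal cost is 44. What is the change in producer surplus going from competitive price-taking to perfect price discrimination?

Producer surplus rises by 12.25

Perfect competition: P = MC = 44, so 51 − 2Q = 44 and Q = 3.5.
PS = (44 − 44)·3.5 = 0.
With perfect price discrimination, output is the efficient level Q = 3.5 (where demand meets MC), but every buyer pays their willingness to pay: CS = 0 and PS = total surplus.
PS = ½·(51 − 44)·3.5 = 12.25.
Change in producer surplus: 12.25 − 0 = 12.25.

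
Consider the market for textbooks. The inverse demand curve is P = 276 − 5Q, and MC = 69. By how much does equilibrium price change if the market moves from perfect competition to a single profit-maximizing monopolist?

Under competition P = MC = 69, so Q = (276 − 69)/5 = 41.4.
The monopolist equates marginal revenue to marginal cost: 276 − 10Q = 69, so Q = 20.7. From demand, P = 172.5.
Change in equilibrium price: 172.5 − 69 = 103.5.

Equilibrium price rises by 103.5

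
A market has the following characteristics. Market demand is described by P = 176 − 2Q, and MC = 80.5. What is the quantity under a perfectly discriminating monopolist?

A perfectly discriminating monopolist sells every unit with P(Q) ≥ MC(Q), so output equals the competitive quantity Q = 47.75. Each buyer pays their reservation price, so CS = 0 and the firm captures all surplus.

Q = 47.75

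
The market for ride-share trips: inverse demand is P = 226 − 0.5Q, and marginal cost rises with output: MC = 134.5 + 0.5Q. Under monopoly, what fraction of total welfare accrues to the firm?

A monopolist chooses Q where MR = MC. MR = 226 − Q; setting this equal to 134.5 + 0.5Q gives Q = 61 and P = 195.5.
CS = ½·(226 − 195.5)·61 = 930.25.
PS = P·Q − VC(Q) = 195.5·61 − (134.5·61 + ½·0.5·61²) = 2790.75.
Share captured = PS/TS = 2790.75/3721 = 0.75.

PS/TS = 0.75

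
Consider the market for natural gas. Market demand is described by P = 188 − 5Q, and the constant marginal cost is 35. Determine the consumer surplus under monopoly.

CS = 585.225

A monopolist chooses Q where MR = MC. MR = 188 − 10Q; setting this equal to 35 gives Q = 15.3 and P = 111.5.
CS = ½·(188 − 111.5)·15.3 = 585.225.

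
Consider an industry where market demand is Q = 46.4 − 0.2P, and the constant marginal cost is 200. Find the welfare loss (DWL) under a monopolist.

DWL = 25.6

Inverting demand: P = 232 − 5Q.
Under competition P = MC = 200, so Q = (232 − 200)/5 = 6.4.
Monopoly sets MR = MC: 232 − 10Q = 200 ⇒ Q = 3.2, P = 232 − 5·3.2 = 216.
DWL is the triangle between Q = 3.2 and Q = 6.4: ½·(6.4 − 3.2)·(216 − 200) = 25.6.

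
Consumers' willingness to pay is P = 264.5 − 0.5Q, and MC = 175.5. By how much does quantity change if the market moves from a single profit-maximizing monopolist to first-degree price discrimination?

Q rises by 89

Monopoly sets MR = MC: 264.5 − Q = 175.5 ⇒ Q = 89, P = 264.5 − 0.5·89 = 220.
A perfectly discriminating monopolist sells every unit with P(Q) ≥ MC(Q), so output equals the competitive quantity Q = 178. Each buyer pays their reservation price, so CS = 0 and the firm captures all surplus.
Change in quantity: 178 − 89 = 89.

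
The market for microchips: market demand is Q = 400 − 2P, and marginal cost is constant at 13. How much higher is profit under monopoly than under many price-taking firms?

Inverting demand: P = 200 − 0.5Q.
Competitive firms price at marginal cost: P = 13, giving Q = 374.
Profit = (13 − 13)·374 = 0.
The monopolist equates marginal revenue to marginal cost: 200 − Q = 13, so Q = 187. From demand, P = 106.5.
Profit = (106.5 − 13)·187 = 17484.5.
Change in profit: 17484.5 − 0 = 17484.5.

Profit rises by 17484.5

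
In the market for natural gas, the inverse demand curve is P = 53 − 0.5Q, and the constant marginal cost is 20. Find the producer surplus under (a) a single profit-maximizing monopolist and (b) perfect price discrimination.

A monopolist chooses Q where MR = MC. MR = 53 − Q; setting this equal to 20 gives Q = 33 and P = 36.5.
PS = (36.5 − 20)·33 = 544.5.
With perfect price discrimination, output is the efficient level Q = 66 (where demand meets MC), but every buyer pays their willingness to pay: CS = 0 and PS = total surplus.
PS = ½·(53 − 20)·66 = 1089.

Monopoly: PS = 544.5; Perfect PD: PS = 1089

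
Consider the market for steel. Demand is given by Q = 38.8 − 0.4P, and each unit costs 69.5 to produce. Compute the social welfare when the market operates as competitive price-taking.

Inverting demand: P = 97 − 2.5Q.
Perfect competition: P = MC = 69.5, so 97 − 2.5Q = 69.5 and Q = 11.
CS = ½·(97 − 69.5)·11 = 151.25; PS = (69.5 − 69.5)·11 = 0; TS = 151.25.

TS = 151.25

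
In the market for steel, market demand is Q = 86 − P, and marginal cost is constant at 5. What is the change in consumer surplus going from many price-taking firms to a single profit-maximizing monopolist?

Consumer surplus falls by 2460.375

Inverting demand: P = 86 − Q.
Under competition P = MC = 5, so Q = (86 − 5)/1 = 81.
CS = ½·(86 − 5)·81 = 3280.5.
A monopolist chooses Q where MR = MC. MR = 86 − 2Q; setting this equal to 5 gives Q = 40.5 and P = 45.5.
CS = ½·(86 − 45.5)·40.5 = 820.125.
Change in consumer surplus: 820.125 − 3280.5 = −2460.375.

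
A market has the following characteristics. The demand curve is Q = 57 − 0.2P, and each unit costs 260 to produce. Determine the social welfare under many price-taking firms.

TS = 62.5

Inverting demand: P = 285 − 5Q.
Competitive firms price at marginal cost: P = 260, giving Q = 5.
CS = ½·(285 − 260)·5 = 62.5; PS = (260 − 260)·5 = 0; TS = 62.5.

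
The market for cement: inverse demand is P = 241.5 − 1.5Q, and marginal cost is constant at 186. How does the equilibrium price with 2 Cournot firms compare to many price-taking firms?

Cournot: P = 204.5; Competition: P = 186

In a 2-firm Cournot equilibrium, symmetry and the first-order condition give q = (241.5 − 186)/(4.5) = 37/3. So Q = 74/3 and P = 204.5.
Competitive firms price at marginal cost: P = 186, giving Q = 37.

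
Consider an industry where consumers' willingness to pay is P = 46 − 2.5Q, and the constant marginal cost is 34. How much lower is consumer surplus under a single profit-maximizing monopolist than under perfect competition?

Under competition P = MC = 34, so Q = (46 − 34)/2.5 = 4.8.
CS = ½·(46 − 34)·4.8 = 28.8.
The monopolist equates marginal revenue to marginal cost: 46 − 5Q = 34, so Q = 2.4. From demand, P = 40.
CS = ½·(46 − 40)·2.4 = 7.2.
Change in consumer surplus: 7.2 − 28.8 = −21.6.

Consumer surplus falls by 21.6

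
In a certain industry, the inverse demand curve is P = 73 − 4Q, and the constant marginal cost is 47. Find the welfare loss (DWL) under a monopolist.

DWL = 21.125

Competitive firms price at marginal cost: P = 47, giving Q = 6.5.
Monopoly sets MR = MC: 73 − 8Q = 47 ⇒ Q = 3.25, P = 73 − 4·3.25 = 60.
DWL is the triangle between Q = 3.25 and Q = 6.5: ½·(6.5 − 3.25)·(60 − 47) = 21.125.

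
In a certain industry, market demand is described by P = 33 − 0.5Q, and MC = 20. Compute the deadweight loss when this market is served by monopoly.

DWL = 42.25

Competitive firms price at marginal cost: P = 20, giving Q = 26.
Monopoly sets MR = MC: 33 − Q = 20 ⇒ Q = 13, P = 33 − 0.5·13 = 26.5.
DWL is the triangle between Q = 13 and Q = 26: ½·(26 − 13)·(26.5 − 20) = 42.25.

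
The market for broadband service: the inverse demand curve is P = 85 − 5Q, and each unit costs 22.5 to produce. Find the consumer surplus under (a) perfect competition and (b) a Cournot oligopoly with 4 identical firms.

Competition: CS = 390.625; Cournot: CS = 250

Perfect competition: P = MC = 22.5, so 85 − 5Q = 22.5 and Q = 12.5.
CS = ½·(85 − 22.5)·12.5 = 390.625.
In a 4-firm Cournot equilibrium, symmetry and the first-order condition give q = (85 − 22.5)/(25) = 2.5. So Q = 10 and P = 35.
CS = ½·(85 − 35)·10 = 250.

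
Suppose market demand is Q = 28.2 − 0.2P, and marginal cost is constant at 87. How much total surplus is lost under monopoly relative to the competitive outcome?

Inverting demand: P = 141 − 5Q.
Competitive firms price at marginal cost: P = 87, giving Q = 10.8.
The monopolist equates marginal revenue to marginal cost: 141 − 10Q = 87, so Q = 5.4. From demand, P = 114.
DWL is the triangle between Q = 5.4 and Q = 10.8: ½·(10.8 − 5.4)·(114 − 87) = 72.9.

DWL = 72.9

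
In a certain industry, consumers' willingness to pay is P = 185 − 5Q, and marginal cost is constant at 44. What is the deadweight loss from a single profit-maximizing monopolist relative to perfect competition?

DWL = 497.025

Competitive firms price at marginal cost: P = 44, giving Q = 28.2.
A monopolist chooses Q where MR = MC. MR = 185 − 10Q; setting this equal to 44 gives Q = 14.1 and P = 114.5.
DWL is the triangle between Q = 14.1 and Q = 28.2: ½·(28.2 − 14.1)·(114.5 − 44) = 497.025.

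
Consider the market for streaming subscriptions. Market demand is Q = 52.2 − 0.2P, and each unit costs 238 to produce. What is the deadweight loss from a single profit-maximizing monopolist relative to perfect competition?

Inverting demand: P = 261 − 5Q.
Competitive firms price at marginal cost: P = 238, giving Q = 4.6.
Monopoly sets MR = MC: 261 − 10Q = 238 ⇒ Q = 2.3, P = 261 − 5·2.3 = 249.5.
DWL is the triangle between Q = 2.3 and Q = 4.6: ½·(4.6 − 2.3)·(249.5 − 238) = 13.225.

DWL = 13.225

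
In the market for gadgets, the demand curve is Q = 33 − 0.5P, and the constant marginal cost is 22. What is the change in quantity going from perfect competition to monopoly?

Inverting demand: P = 66 − 2Q.
Competitive firms price at marginal cost: P = 22, giving Q = 22.
A monopolist chooses Q where MR = MC. MR = 66 − 4Q; setting this equal to 22 gives Q = 11 and P = 44.
Change in quantity: 11 − 22 = −11.

Quantity falls by 11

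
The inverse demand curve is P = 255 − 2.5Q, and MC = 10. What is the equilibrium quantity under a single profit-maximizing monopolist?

Q = 49

The monopolist equates marginal revenue to marginal cost: 255 − 5Q = 10, so Q = 49. From demand, P = 132.5.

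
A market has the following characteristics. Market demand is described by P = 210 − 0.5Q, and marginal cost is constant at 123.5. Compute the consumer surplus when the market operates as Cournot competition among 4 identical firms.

In a 4-firm Cournot equilibrium, symmetry and the first-order condition give q = (210 − 123.5)/(2.5) = 34.6. So Q = 138.4 and P = 140.8.
CS = ½·(210 − 140.8)·138.4 = 4788.64.

CS = 4788.64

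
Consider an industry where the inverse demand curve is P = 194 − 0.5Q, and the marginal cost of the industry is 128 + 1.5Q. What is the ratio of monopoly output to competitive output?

The monopolist equates marginal revenue to marginal cost: 194 − Q = 128 + 1.5Q, so Q = 26.4. From demand, P = 180.8.
Under competition P = MC: 194 − 0.5Q = 128 + 1.5Q ⇒ Q = 33, P = 177.5.
Ratio Q_m/Q_c = 26.4/33 = 0.8.

Q_m/Q_c = 0.8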